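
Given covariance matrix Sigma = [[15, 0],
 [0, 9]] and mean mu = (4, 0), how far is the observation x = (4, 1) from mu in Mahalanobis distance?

Step 1 — centre the observation: (x - mu) = (0, 1).

Step 2 — invert Sigma. det(Sigma) = 15·9 - (0)² = 135.
  Sigma^{-1} = (1/det) · [[d, -b], [-b, a]] = [[0.0667, 0],
 [0, 0.1111]].

Step 3 — form the quadratic (x - mu)^T · Sigma^{-1} · (x - mu):
  Sigma^{-1} · (x - mu) = (0, 0.1111).
  (x - mu)^T · [Sigma^{-1} · (x - mu)] = (0)·(0) + (1)·(0.1111) = 0.1111.

Step 4 — take square root: d = √(0.1111) ≈ 0.3333.

d(x, mu) = √(0.1111) ≈ 0.3333


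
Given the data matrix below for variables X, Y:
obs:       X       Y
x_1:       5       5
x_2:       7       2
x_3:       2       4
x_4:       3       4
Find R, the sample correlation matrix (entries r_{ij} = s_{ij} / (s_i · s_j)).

Step 1 — column means:
  mean(X) = (5 + 7 + 2 + 3) / 4 = 17/4 = 4.25
  mean(Y) = (5 + 2 + 4 + 4) / 4 = 15/4 = 3.75

Step 2 — sample variances and covariances s[i,j] = (1/(n-1)) · Σ_k (x_{k,i} - mean_i) · (x_{k,j} - mean_j), with n-1 = 3:
  s[X,X] = ((0.75)·(0.75) + (2.75)·(2.75) + (-2.25)·(-2.25) + (-1.25)·(-1.25)) / 3 = 14.75/3 = 4.9167
  s[X,Y] = ((0.75)·(1.25) + (2.75)·(-1.75) + (-2.25)·(0.25) + (-1.25)·(0.25)) / 3 = -4.75/3 = -1.5833
  s[Y,Y] = ((1.25)·(1.25) + (-1.75)·(-1.75) + (0.25)·(0.25) + (0.25)·(0.25)) / 3 = 4.75/3 = 1.5833
  Sample standard deviations s_i = √(s[i,i]):
  s(X) = √(4.9167) = 2.2174
  s(Y) = √(1.5833) = 1.2583

Step 3 — r_{ij} = s_{ij} / (s_i · s_j):
  r[X,X] = 1 (diagonal).
  r[X,Y] = -1.5833 / (2.2174 · 1.2583) = -1.5833 / 2.7901 = -0.5675
  r[Y,Y] = 1 (diagonal).

R is symmetric with unit diagonal. Assembling:

R = [[1, -0.5675],
 [-0.5675, 1]]


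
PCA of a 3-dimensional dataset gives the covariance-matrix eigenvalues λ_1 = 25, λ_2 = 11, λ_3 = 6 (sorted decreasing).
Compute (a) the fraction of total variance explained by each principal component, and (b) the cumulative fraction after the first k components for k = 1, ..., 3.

Step 1 — total variance = trace(Sigma) = Σ λ_i = 25 + 11 + 6 = 42.

Step 2 — fraction explained by component i = λ_i / Σ λ:
  PC1: 25/42 = 0.5952
  PC2: 11/42 = 0.2619
  PC3: 6/42 = 0.1429

Step 3 — cumulative fraction after k components = (λ_1 + ... + λ_k) / Σ λ:
  k = 1: 25/42 = 0.5952
  k = 2: (25 + 11)/42 = 36/42 = 0.8571
  k = 3: (25 + 11 + 6)/42 = 42/42 = 1

Summary (fraction, with percent):

explained: PC1 0.5952 (59.52%), PC2 0.2619 (26.19%), PC3 0.1429 (14.29%);  cumulative: 0.5952, 0.8571, 1


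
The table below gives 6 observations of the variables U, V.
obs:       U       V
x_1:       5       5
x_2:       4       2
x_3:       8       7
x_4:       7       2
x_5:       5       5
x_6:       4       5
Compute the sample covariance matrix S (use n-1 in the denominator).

Step 1 — column means:
  mean(U) = (5 + 4 + 8 + 7 + 5 + 4) / 6 = 33/6 = 5.5
  mean(V) = (5 + 2 + 7 + 2 + 5 + 5) / 6 = 26/6 = 4.3333

Step 2 — sample covariance S[i,j] = (1/(n-1)) · Σ_k (x_{k,i} - mean_i) · (x_{k,j} - mean_j), with n-1 = 5.
  S[U,U] = ((-0.5)·(-0.5) + (-1.5)·(-1.5) + (2.5)·(2.5) + (1.5)·(1.5) + (-0.5)·(-0.5) + (-1.5)·(-1.5)) / 5 = 13.5/5 = 2.7
  S[U,V] = ((-0.5)·(0.6667) + (-1.5)·(-2.3333) + (2.5)·(2.6667) + (1.5)·(-2.3333) + (-0.5)·(0.6667) + (-1.5)·(0.6667)) / 5 = 5/5 = 1
  S[V,V] = ((0.6667)·(0.6667) + (-2.3333)·(-2.3333) + (2.6667)·(2.6667) + (-2.3333)·(-2.3333) + (0.6667)·(0.6667) + (0.6667)·(0.6667)) / 5 = 19.3333/5 = 3.8667

S is symmetric (S[j,i] = S[i,j]). Assembling:

S = [[2.7, 1],
 [1, 3.8667]]


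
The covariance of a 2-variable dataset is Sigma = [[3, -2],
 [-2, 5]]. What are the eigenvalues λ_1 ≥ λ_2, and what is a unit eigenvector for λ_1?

Step 1 — characteristic polynomial of 2×2 Sigma:
  det(Sigma - λI) = λ² - trace · λ + det = 0.
  trace = 3 + 5 = 8, det = 3·5 - (-2)² = 11.
Step 2 — discriminant:
  Δ = trace² - 4·det = 64 - 44 = 20.
Step 3 — eigenvalues:
  λ = (trace ± √Δ)/2 = (8 ± 4.4721)/2,
  λ_1 = 6.2361,  λ_2 = 1.7639.

Step 4 — unit eigenvector for λ_1: solve (Sigma - λ_1 I)v = 0. First row:
  (3 - 6.2361)·v_x + (-2)·v_y = 0, i.e. (-3.2361)·v_x + (-2)·v_y = 0,
  so v ∝ (b, λ_1 - a) = (-2, 3.2361); multiply by -1 so the first entry is positive: u = (2, -3.2361).
  ||u|| = √((2)² + (-3.2361)²) = √(14.4721) ≈ 3.8042,
  v_1 = u/||u|| ≈ (0.5257, -0.8507) (||v_1|| = 1).

λ_1 = 6.2361,  λ_2 = 1.7639;  v_1 ≈ (0.5257, -0.8507)


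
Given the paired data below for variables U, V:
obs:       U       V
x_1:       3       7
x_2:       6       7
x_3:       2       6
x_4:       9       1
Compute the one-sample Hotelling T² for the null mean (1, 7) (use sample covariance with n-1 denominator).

Step 1 — sample mean vector:
  mean(U) = (3 + 6 + 2 + 9) / 4 = 20/4 = 5
  mean(V) = (7 + 7 + 6 + 1) / 4 = 21/4 = 5.25
  x̄ = (5, 5.25),  deviation x̄ - mu_0 = (5, 5.25) - (1, 7) = (4, -1.75).

Step 2 — sample covariance matrix, S[i,j] = (1/(n-1)) · Σ_k (x_{k,i} - mean_i) · (x_{k,j} - mean_j), divisor n-1 = 3:
  S[U,U] = ((-2)·(-2) + (1)·(1) + (-3)·(-3) + (4)·(4)) / 3 = 30/3 = 10
  S[U,V] = ((-2)·(1.75) + (1)·(1.75) + (-3)·(0.75) + (4)·(-4.25)) / 3 = -21/3 = -7
  S[V,V] = ((1.75)·(1.75) + (1.75)·(1.75) + (0.75)·(0.75) + (-4.25)·(-4.25)) / 3 = 24.75/3 = 8.25
  S = [[10, -7],
 [-7, 8.25]].

Step 3 — invert S. det(S) = 10·8.25 - (-7)² = 33.5.
  S^{-1} = (1/det) · [[d, -b], [-b, a]] = [[0.2463, 0.209],
 [0.209, 0.2985]].

Step 4 — quadratic form (x̄ - mu_0)^T · S^{-1} · (x̄ - mu_0):
  S^{-1} · (x̄ - mu_0) = (0.6194, 0.3134),
  (x̄ - mu_0)^T · [...] = (4)·(0.6194) + (-1.75)·(0.3134) = 1.9291.

Step 5 — scale by n: T² = 4 · 1.9291 = 7.7164.

T² ≈ 7.7164


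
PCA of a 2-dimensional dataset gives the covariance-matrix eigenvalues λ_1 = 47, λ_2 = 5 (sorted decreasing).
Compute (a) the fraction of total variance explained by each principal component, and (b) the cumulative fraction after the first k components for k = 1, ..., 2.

Step 1 — total variance = trace(Sigma) = Σ λ_i = 47 + 5 = 52.

Step 2 — fraction explained by component i = λ_i / Σ λ:
  PC1: 47/52 = 0.9038
  PC2: 5/52 = 0.0962

Step 3 — cumulative fraction after k components = (λ_1 + ... + λ_k) / Σ λ:
  k = 1: 47/52 = 0.9038
  k = 2: (47 + 5)/52 = 52/52 = 1

Summary (fraction, with percent):

explained: PC1 0.9038 (90.38%), PC2 0.0962 (9.62%);  cumulative: 0.9038, 1


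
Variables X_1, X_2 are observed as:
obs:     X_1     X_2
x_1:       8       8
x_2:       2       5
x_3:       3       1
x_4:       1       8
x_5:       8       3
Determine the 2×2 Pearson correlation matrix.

Step 1 — column means:
  mean(X_1) = (8 + 2 + 3 + 1 + 8) / 5 = 22/5 = 4.4
  mean(X_2) = (8 + 5 + 1 + 8 + 3) / 5 = 25/5 = 5

Step 2 — sample variances and covariances s[i,j] = (1/(n-1)) · Σ_k (x_{k,i} - mean_i) · (x_{k,j} - mean_j), with n-1 = 4:
  s[X_1,X_1] = ((3.6)·(3.6) + (-2.4)·(-2.4) + (-1.4)·(-1.4) + (-3.4)·(-3.4) + (3.6)·(3.6)) / 4 = 45.2/4 = 11.3
  s[X_1,X_2] = ((3.6)·(3) + (-2.4)·(0) + (-1.4)·(-4) + (-3.4)·(3) + (3.6)·(-2)) / 4 = -1/4 = -0.25
  s[X_2,X_2] = ((3)·(3) + (0)·(0) + (-4)·(-4) + (3)·(3) + (-2)·(-2)) / 4 = 38/4 = 9.5
  Sample standard deviations s_i = √(s[i,i]):
  s(X_1) = √(11.3) = 3.3615
  s(X_2) = √(9.5) = 3.0822

Step 3 — r_{ij} = s_{ij} / (s_i · s_j):
  r[X_1,X_1] = 1 (diagonal).
  r[X_1,X_2] = -0.25 / (3.3615 · 3.0822) = -0.25 / 10.361 = -0.0241
  r[X_2,X_2] = 1 (diagonal).

R is symmetric with unit diagonal. Assembling:

R = [[1, -0.0241],
 [-0.0241, 1]]


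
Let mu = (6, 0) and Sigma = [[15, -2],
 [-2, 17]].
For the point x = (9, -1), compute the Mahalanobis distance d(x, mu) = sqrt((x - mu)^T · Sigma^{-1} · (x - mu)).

Step 1 — centre the observation: (x - mu) = (3, -1).

Step 2 — invert Sigma. det(Sigma) = 15·17 - (-2)² = 251.
  Sigma^{-1} = (1/det) · [[d, -b], [-b, a]] = [[0.0677, 0.008],
 [0.008, 0.0598]].

Step 3 — form the quadratic (x - mu)^T · Sigma^{-1} · (x - mu):
  Sigma^{-1} · (x - mu) = (0.1952, -0.0359).
  (x - mu)^T · [Sigma^{-1} · (x - mu)] = (3)·(0.1952) + (-1)·(-0.0359) = 0.6215.

Step 4 — take square root: d = √(0.6215) ≈ 0.7884.

d(x, mu) = √(0.6215) ≈ 0.7884


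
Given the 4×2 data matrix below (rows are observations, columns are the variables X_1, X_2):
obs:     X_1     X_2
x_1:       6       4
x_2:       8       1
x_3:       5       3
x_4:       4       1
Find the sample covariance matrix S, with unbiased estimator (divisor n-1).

Step 1 — column means:
  mean(X_1) = (6 + 8 + 5 + 4) / 4 = 23/4 = 5.75
  mean(X_2) = (4 + 1 + 3 + 1) / 4 = 9/4 = 2.25

Step 2 — sample covariance S[i,j] = (1/(n-1)) · Σ_k (x_{k,i} - mean_i) · (x_{k,j} - mean_j), with n-1 = 3.
  S[X_1,X_1] = ((0.25)·(0.25) + (2.25)·(2.25) + (-0.75)·(-0.75) + (-1.75)·(-1.75)) / 3 = 8.75/3 = 2.9167
  S[X_1,X_2] = ((0.25)·(1.75) + (2.25)·(-1.25) + (-0.75)·(0.75) + (-1.75)·(-1.25)) / 3 = -0.75/3 = -0.25
  S[X_2,X_2] = ((1.75)·(1.75) + (-1.25)·(-1.25) + (0.75)·(0.75) + (-1.25)·(-1.25)) / 3 = 6.75/3 = 2.25

S is symmetric (S[j,i] = S[i,j]). Assembling:

S = [[2.9167, -0.25],
 [-0.25, 2.25]]


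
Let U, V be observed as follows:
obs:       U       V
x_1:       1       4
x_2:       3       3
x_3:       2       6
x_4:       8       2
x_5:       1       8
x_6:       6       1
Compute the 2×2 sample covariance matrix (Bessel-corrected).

Step 1 — column means:
  mean(U) = (1 + 3 + 2 + 8 + 1 + 6) / 6 = 21/6 = 3.5
  mean(V) = (4 + 3 + 6 + 2 + 8 + 1) / 6 = 24/6 = 4

Step 2 — sample covariance S[i,j] = (1/(n-1)) · Σ_k (x_{k,i} - mean_i) · (x_{k,j} - mean_j), with n-1 = 5.
  S[U,U] = ((-2.5)·(-2.5) + (-0.5)·(-0.5) + (-1.5)·(-1.5) + (4.5)·(4.5) + (-2.5)·(-2.5) + (2.5)·(2.5)) / 5 = 41.5/5 = 8.3
  S[U,V] = ((-2.5)·(0) + (-0.5)·(-1) + (-1.5)·(2) + (4.5)·(-2) + (-2.5)·(4) + (2.5)·(-3)) / 5 = -29/5 = -5.8
  S[V,V] = ((0)·(0) + (-1)·(-1) + (2)·(2) + (-2)·(-2) + (4)·(4) + (-3)·(-3)) / 5 = 34/5 = 6.8

S is symmetric (S[j,i] = S[i,j]). Assembling:

S = [[8.3, -5.8],
 [-5.8, 6.8]]


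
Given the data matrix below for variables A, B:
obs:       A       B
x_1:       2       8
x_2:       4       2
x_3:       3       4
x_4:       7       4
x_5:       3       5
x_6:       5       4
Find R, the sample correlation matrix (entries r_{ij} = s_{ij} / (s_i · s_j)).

Step 1 — column means:
  mean(A) = (2 + 4 + 3 + 7 + 3 + 5) / 6 = 24/6 = 4
  mean(B) = (8 + 2 + 4 + 4 + 5 + 4) / 6 = 27/6 = 4.5

Step 2 — sample variances and covariances s[i,j] = (1/(n-1)) · Σ_k (x_{k,i} - mean_i) · (x_{k,j} - mean_j), with n-1 = 5:
  s[A,A] = ((-2)·(-2) + (0)·(0) + (-1)·(-1) + (3)·(3) + (-1)·(-1) + (1)·(1)) / 5 = 16/5 = 3.2
  s[A,B] = ((-2)·(3.5) + (0)·(-2.5) + (-1)·(-0.5) + (3)·(-0.5) + (-1)·(0.5) + (1)·(-0.5)) / 5 = -9/5 = -1.8
  s[B,B] = ((3.5)·(3.5) + (-2.5)·(-2.5) + (-0.5)·(-0.5) + (-0.5)·(-0.5) + (0.5)·(0.5) + (-0.5)·(-0.5)) / 5 = 19.5/5 = 3.9
  Sample standard deviations s_i = √(s[i,i]):
  s(A) = √(3.2) = 1.7889
  s(B) = √(3.9) = 1.9748

Step 3 — r_{ij} = s_{ij} / (s_i · s_j):
  r[A,A] = 1 (diagonal).
  r[A,B] = -1.8 / (1.7889 · 1.9748) = -1.8 / 3.5327 = -0.5095
  r[B,B] = 1 (diagonal).

R is symmetric with unit diagonal. Assembling:

R = [[1, -0.5095],
 [-0.5095, 1]]


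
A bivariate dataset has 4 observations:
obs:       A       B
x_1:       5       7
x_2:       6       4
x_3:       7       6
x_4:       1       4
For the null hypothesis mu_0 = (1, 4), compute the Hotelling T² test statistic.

Step 1 — sample mean vector:
  mean(A) = (5 + 6 + 7 + 1) / 4 = 19/4 = 4.75
  mean(B) = (7 + 4 + 6 + 4) / 4 = 21/4 = 5.25
  x̄ = (4.75, 5.25),  deviation x̄ - mu_0 = (4.75, 5.25) - (1, 4) = (3.75, 1.25).

Step 2 — sample covariance matrix, S[i,j] = (1/(n-1)) · Σ_k (x_{k,i} - mean_i) · (x_{k,j} - mean_j), divisor n-1 = 3:
  S[A,A] = ((0.25)·(0.25) + (1.25)·(1.25) + (2.25)·(2.25) + (-3.75)·(-3.75)) / 3 = 20.75/3 = 6.9167
  S[A,B] = ((0.25)·(1.75) + (1.25)·(-1.25) + (2.25)·(0.75) + (-3.75)·(-1.25)) / 3 = 5.25/3 = 1.75
  S[B,B] = ((1.75)·(1.75) + (-1.25)·(-1.25) + (0.75)·(0.75) + (-1.25)·(-1.25)) / 3 = 6.75/3 = 2.25
  S = [[6.9167, 1.75],
 [1.75, 2.25]].

Step 3 — invert S. det(S) = 6.9167·2.25 - (1.75)² = 12.5.
  S^{-1} = (1/det) · [[d, -b], [-b, a]] = [[0.18, -0.14],
 [-0.14, 0.5533]].

Step 4 — quadratic form (x̄ - mu_0)^T · S^{-1} · (x̄ - mu_0):
  S^{-1} · (x̄ - mu_0) = (0.5, 0.1667),
  (x̄ - mu_0)^T · [...] = (3.75)·(0.5) + (1.25)·(0.1667) = 2.0833.

Step 5 — scale by n: T² = 4 · 2.0833 = 8.3333.

T² ≈ 8.3333


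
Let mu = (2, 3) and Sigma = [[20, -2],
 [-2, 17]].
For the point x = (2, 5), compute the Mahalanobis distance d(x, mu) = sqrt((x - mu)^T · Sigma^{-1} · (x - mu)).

Step 1 — centre the observation: (x - mu) = (0, 2).

Step 2 — invert Sigma. det(Sigma) = 20·17 - (-2)² = 336.
  Sigma^{-1} = (1/det) · [[d, -b], [-b, a]] = [[0.0506, 0.006],
 [0.006, 0.0595]].

Step 3 — form the quadratic (x - mu)^T · Sigma^{-1} · (x - mu):
  Sigma^{-1} · (x - mu) = (0.0119, 0.119).
  (x - mu)^T · [Sigma^{-1} · (x - mu)] = (0)·(0.0119) + (2)·(0.119) = 0.2381.

Step 4 — take square root: d = √(0.2381) ≈ 0.488.

d(x, mu) = √(0.2381) ≈ 0.488


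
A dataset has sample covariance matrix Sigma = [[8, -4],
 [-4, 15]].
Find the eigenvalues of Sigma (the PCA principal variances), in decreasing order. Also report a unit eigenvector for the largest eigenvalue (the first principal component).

Step 1 — characteristic polynomial of 2×2 Sigma:
  det(Sigma - λI) = λ² - trace · λ + det = 0.
  trace = 8 + 15 = 23, det = 8·15 - (-4)² = 104.
Step 2 — discriminant:
  Δ = trace² - 4·det = 529 - 416 = 113.
Step 3 — eigenvalues:
  λ = (trace ± √Δ)/2 = (23 ± 10.6301)/2,
  λ_1 = 16.8151,  λ_2 = 6.1849.

Step 4 — unit eigenvector for λ_1: solve (Sigma - λ_1 I)v = 0. First row:
  (8 - 16.8151)·v_x + (-4)·v_y = 0, i.e. (-8.8151)·v_x + (-4)·v_y = 0,
  so v ∝ (b, λ_1 - a) = (-4, 8.8151); multiply by -1 so the first entry is positive: u = (4, -8.8151).
  ||u|| = √((4)² + (-8.8151)²) = √(93.7055) ≈ 9.6802,
  v_1 = u/||u|| ≈ (0.4132, -0.9106) (||v_1|| = 1).

λ_1 = 16.8151,  λ_2 = 6.1849;  v_1 ≈ (0.4132, -0.9106)


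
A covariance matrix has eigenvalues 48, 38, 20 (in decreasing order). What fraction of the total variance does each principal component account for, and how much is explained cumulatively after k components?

Step 1 — total variance = trace(Sigma) = Σ λ_i = 48 + 38 + 20 = 106.

Step 2 — fraction explained by component i = λ_i / Σ λ:
  PC1: 48/106 = 0.4528
  PC2: 38/106 = 0.3585
  PC3: 20/106 = 0.1887

Step 3 — cumulative fraction after k components = (λ_1 + ... + λ_k) / Σ λ:
  k = 1: 48/106 = 0.4528
  k = 2: (48 + 38)/106 = 86/106 = 0.8113
  k = 3: (48 + 38 + 20)/106 = 106/106 = 1

Summary (fraction, with percent):

explained: PC1 0.4528 (45.28%), PC2 0.3585 (35.85%), PC3 0.1887 (18.87%);  cumulative: 0.4528, 0.8113, 1


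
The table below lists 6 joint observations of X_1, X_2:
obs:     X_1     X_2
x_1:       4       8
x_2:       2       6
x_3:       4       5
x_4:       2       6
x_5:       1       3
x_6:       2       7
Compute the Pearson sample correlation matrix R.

Step 1 — column means:
  mean(X_1) = (4 + 2 + 4 + 2 + 1 + 2) / 6 = 15/6 = 2.5
  mean(X_2) = (8 + 6 + 5 + 6 + 3 + 7) / 6 = 35/6 = 5.8333

Step 2 — sample variances and covariances s[i,j] = (1/(n-1)) · Σ_k (x_{k,i} - mean_i) · (x_{k,j} - mean_j), with n-1 = 5:
  s[X_1,X_1] = ((1.5)·(1.5) + (-0.5)·(-0.5) + (1.5)·(1.5) + (-0.5)·(-0.5) + (-1.5)·(-1.5) + (-0.5)·(-0.5)) / 5 = 7.5/5 = 1.5
  s[X_1,X_2] = ((1.5)·(2.1667) + (-0.5)·(0.1667) + (1.5)·(-0.8333) + (-0.5)·(0.1667) + (-1.5)·(-2.8333) + (-0.5)·(1.1667)) / 5 = 5.5/5 = 1.1
  s[X_2,X_2] = ((2.1667)·(2.1667) + (0.1667)·(0.1667) + (-0.8333)·(-0.8333) + (0.1667)·(0.1667) + (-2.8333)·(-2.8333) + (1.1667)·(1.1667)) / 5 = 14.8333/5 = 2.9667
  Sample standard deviations s_i = √(s[i,i]):
  s(X_1) = √(1.5) = 1.2247
  s(X_2) = √(2.9667) = 1.7224

Step 3 — r_{ij} = s_{ij} / (s_i · s_j):
  r[X_1,X_1] = 1 (diagonal).
  r[X_1,X_2] = 1.1 / (1.2247 · 1.7224) = 1.1 / 2.1095 = 0.5215
  r[X_2,X_2] = 1 (diagonal).

R is symmetric with unit diagonal. Assembling:

R = [[1, 0.5215],
 [0.5215, 1]]


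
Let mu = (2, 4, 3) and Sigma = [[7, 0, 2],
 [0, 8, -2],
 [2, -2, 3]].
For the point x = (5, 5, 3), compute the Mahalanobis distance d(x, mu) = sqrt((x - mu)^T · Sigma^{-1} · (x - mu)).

Step 1 — centre the observation: (x - mu) = (3, 1, 0).

Step 2 — invert Sigma (cofactor / det for 3×3, or solve directly):
  Sigma^{-1} = [[0.1852, -0.037, -0.1481],
 [-0.037, 0.1574, 0.1296],
 [-0.1481, 0.1296, 0.5185]].

Step 3 — form the quadratic (x - mu)^T · Sigma^{-1} · (x - mu):
  Sigma^{-1} · (x - mu) = (0.5185, 0.0463, -0.3148).
  (x - mu)^T · [Sigma^{-1} · (x - mu)] = (3)·(0.5185) + (1)·(0.0463) + (0)·(-0.3148) = 1.6019.

Step 4 — take square root: d = √(1.6019) ≈ 1.2656.

d(x, mu) = √(1.6019) ≈ 1.2656


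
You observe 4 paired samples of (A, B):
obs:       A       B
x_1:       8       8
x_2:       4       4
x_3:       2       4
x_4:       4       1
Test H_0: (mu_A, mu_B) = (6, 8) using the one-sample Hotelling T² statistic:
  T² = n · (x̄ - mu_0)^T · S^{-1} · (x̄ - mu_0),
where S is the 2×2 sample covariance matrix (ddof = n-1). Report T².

Step 1 — sample mean vector:
  mean(A) = (8 + 4 + 2 + 4) / 4 = 18/4 = 4.5
  mean(B) = (8 + 4 + 4 + 1) / 4 = 17/4 = 4.25
  x̄ = (4.5, 4.25),  deviation x̄ - mu_0 = (4.5, 4.25) - (6, 8) = (-1.5, -3.75).

Step 2 — sample covariance matrix, S[i,j] = (1/(n-1)) · Σ_k (x_{k,i} - mean_i) · (x_{k,j} - mean_j), divisor n-1 = 3:
  S[A,A] = ((3.5)·(3.5) + (-0.5)·(-0.5) + (-2.5)·(-2.5) + (-0.5)·(-0.5)) / 3 = 19/3 = 6.3333
  S[A,B] = ((3.5)·(3.75) + (-0.5)·(-0.25) + (-2.5)·(-0.25) + (-0.5)·(-3.25)) / 3 = 15.5/3 = 5.1667
  S[B,B] = ((3.75)·(3.75) + (-0.25)·(-0.25) + (-0.25)·(-0.25) + (-3.25)·(-3.25)) / 3 = 24.75/3 = 8.25
  S = [[6.3333, 5.1667],
 [5.1667, 8.25]].

Step 3 — invert S. det(S) = 6.3333·8.25 - (5.1667)² = 25.5556.
  S^{-1} = (1/det) · [[d, -b], [-b, a]] = [[0.3228, -0.2022],
 [-0.2022, 0.2478]].

Step 4 — quadratic form (x̄ - mu_0)^T · S^{-1} · (x̄ - mu_0):
  S^{-1} · (x̄ - mu_0) = (0.2739, -0.6261),
  (x̄ - mu_0)^T · [...] = (-1.5)·(0.2739) + (-3.75)·(-0.6261) = 1.937.

Step 5 — scale by n: T² = 4 · 1.937 = 7.7478.

T² ≈ 7.7478


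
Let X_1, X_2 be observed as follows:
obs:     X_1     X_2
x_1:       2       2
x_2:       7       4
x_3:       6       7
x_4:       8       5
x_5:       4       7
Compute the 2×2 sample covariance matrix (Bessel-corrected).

Step 1 — column means:
  mean(X_1) = (2 + 7 + 6 + 8 + 4) / 5 = 27/5 = 5.4
  mean(X_2) = (2 + 4 + 7 + 5 + 7) / 5 = 25/5 = 5

Step 2 — sample covariance S[i,j] = (1/(n-1)) · Σ_k (x_{k,i} - mean_i) · (x_{k,j} - mean_j), with n-1 = 4.
  S[X_1,X_1] = ((-3.4)·(-3.4) + (1.6)·(1.6) + (0.6)·(0.6) + (2.6)·(2.6) + (-1.4)·(-1.4)) / 4 = 23.2/4 = 5.8
  S[X_1,X_2] = ((-3.4)·(-3) + (1.6)·(-1) + (0.6)·(2) + (2.6)·(0) + (-1.4)·(2)) / 4 = 7/4 = 1.75
  S[X_2,X_2] = ((-3)·(-3) + (-1)·(-1) + (2)·(2) + (0)·(0) + (2)·(2)) / 4 = 18/4 = 4.5

S is symmetric (S[j,i] = S[i,j]). Assembling:

S = [[5.8, 1.75],
 [1.75, 4.5]]


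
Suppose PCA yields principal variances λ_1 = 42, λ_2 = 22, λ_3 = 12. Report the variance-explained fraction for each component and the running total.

Step 1 — total variance = trace(Sigma) = Σ λ_i = 42 + 22 + 12 = 76.

Step 2 — fraction explained by component i = λ_i / Σ λ:
  PC1: 42/76 = 0.5526
  PC2: 22/76 = 0.2895
  PC3: 12/76 = 0.1579

Step 3 — cumulative fraction after k components = (λ_1 + ... + λ_k) / Σ λ:
  k = 1: 42/76 = 0.5526
  k = 2: (42 + 22)/76 = 64/76 = 0.8421
  k = 3: (42 + 22 + 12)/76 = 76/76 = 1

Summary (fraction, with percent):

explained: PC1 0.5526 (55.26%), PC2 0.2895 (28.95%), PC3 0.1579 (15.79%);  cumulative: 0.5526, 0.8421, 1


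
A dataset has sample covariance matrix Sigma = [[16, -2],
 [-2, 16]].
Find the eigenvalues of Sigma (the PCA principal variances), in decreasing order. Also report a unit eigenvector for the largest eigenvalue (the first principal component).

Step 1 — characteristic polynomial of 2×2 Sigma:
  det(Sigma - λI) = λ² - trace · λ + det = 0.
  trace = 16 + 16 = 32, det = 16·16 - (-2)² = 252.
Step 2 — discriminant:
  Δ = trace² - 4·det = 1024 - 1008 = 16.
Step 3 — eigenvalues:
  λ = (trace ± √Δ)/2 = (32 ± 4)/2,
  λ_1 = 18,  λ_2 = 14.

Step 4 — unit eigenvector for λ_1: solve (Sigma - λ_1 I)v = 0. First row:
  (16 - 18)·v_x + (-2)·v_y = 0, i.e. (-2)·v_x + (-2)·v_y = 0,
  so v ∝ (b, λ_1 - a) = (-2, 2); multiply by -1 so the first entry is positive: u = (2, -2).
  ||u|| = √((2)² + (-2)²) = √(8) ≈ 2.8284,
  v_1 = u/||u|| ≈ (0.7071, -0.7071) (||v_1|| = 1).

λ_1 = 18,  λ_2 = 14;  v_1 ≈ (0.7071, -0.7071)


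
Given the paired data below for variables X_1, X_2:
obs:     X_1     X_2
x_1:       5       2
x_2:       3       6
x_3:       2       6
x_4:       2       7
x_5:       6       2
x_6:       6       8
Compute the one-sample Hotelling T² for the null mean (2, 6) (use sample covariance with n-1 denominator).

Step 1 — sample mean vector:
  mean(X_1) = (5 + 3 + 2 + 2 + 6 + 6) / 6 = 24/6 = 4
  mean(X_2) = (2 + 6 + 6 + 7 + 2 + 8) / 6 = 31/6 = 5.1667
  x̄ = (4, 5.1667),  deviation x̄ - mu_0 = (4, 5.1667) - (2, 6) = (2, -0.8333).

Step 2 — sample covariance matrix, S[i,j] = (1/(n-1)) · Σ_k (x_{k,i} - mean_i) · (x_{k,j} - mean_j), divisor n-1 = 5:
  S[X_1,X_1] = ((1)·(1) + (-1)·(-1) + (-2)·(-2) + (-2)·(-2) + (2)·(2) + (2)·(2)) / 5 = 18/5 = 3.6
  S[X_1,X_2] = ((1)·(-3.1667) + (-1)·(0.8333) + (-2)·(0.8333) + (-2)·(1.8333) + (2)·(-3.1667) + (2)·(2.8333)) / 5 = -10/5 = -2
  S[X_2,X_2] = ((-3.1667)·(-3.1667) + (0.8333)·(0.8333) + (0.8333)·(0.8333) + (1.8333)·(1.8333) + (-3.1667)·(-3.1667) + (2.8333)·(2.8333)) / 5 = 32.8333/5 = 6.5667
  S = [[3.6, -2],
 [-2, 6.5667]].

Step 3 — invert S. det(S) = 3.6·6.5667 - (-2)² = 19.64.
  S^{-1} = (1/det) · [[d, -b], [-b, a]] = [[0.3344, 0.1018],
 [0.1018, 0.1833]].

Step 4 — quadratic form (x̄ - mu_0)^T · S^{-1} · (x̄ - mu_0):
  S^{-1} · (x̄ - mu_0) = (0.5838, 0.0509),
  (x̄ - mu_0)^T · [...] = (2)·(0.5838) + (-0.8333)·(0.0509) = 1.1253.

Step 5 — scale by n: T² = 6 · 1.1253 = 6.7515.

T² ≈ 6.7515


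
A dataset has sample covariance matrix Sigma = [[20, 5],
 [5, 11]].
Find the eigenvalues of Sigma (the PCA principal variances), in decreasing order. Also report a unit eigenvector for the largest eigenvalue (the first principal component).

Step 1 — characteristic polynomial of 2×2 Sigma:
  det(Sigma - λI) = λ² - trace · λ + det = 0.
  trace = 20 + 11 = 31, det = 20·11 - (5)² = 195.
Step 2 — discriminant:
  Δ = trace² - 4·det = 961 - 780 = 181.
Step 3 — eigenvalues:
  λ = (trace ± √Δ)/2 = (31 ± 13.4536)/2,
  λ_1 = 22.2268,  λ_2 = 8.7732.

Step 4 — unit eigenvector for λ_1: solve (Sigma - λ_1 I)v = 0. First row:
  (20 - 22.2268)·v_x + (5)·v_y = 0, i.e. (-2.2268)·v_x + (5)·v_y = 0,
  so v ∝ (b, λ_1 - a) = (5, 2.2268) = u.
  ||u|| = √((5)² + (2.2268)²) = √(29.9587) ≈ 5.4735,
  v_1 = u/||u|| ≈ (0.9135, 0.4068) (||v_1|| = 1).

λ_1 = 22.2268,  λ_2 = 8.7732;  v_1 ≈ (0.9135, 0.4068)


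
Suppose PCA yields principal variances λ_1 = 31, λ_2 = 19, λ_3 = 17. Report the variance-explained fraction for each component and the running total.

Step 1 — total variance = trace(Sigma) = Σ λ_i = 31 + 19 + 17 = 67.

Step 2 — fraction explained by component i = λ_i / Σ λ:
  PC1: 31/67 = 0.4627
  PC2: 19/67 = 0.2836
  PC3: 17/67 = 0.2537

Step 3 — cumulative fraction after k components = (λ_1 + ... + λ_k) / Σ λ:
  k = 1: 31/67 = 0.4627
  k = 2: (31 + 19)/67 = 50/67 = 0.7463
  k = 3: (31 + 19 + 17)/67 = 67/67 = 1

Summary (fraction, with percent):

explained: PC1 0.4627 (46.27%), PC2 0.2836 (28.36%), PC3 0.2537 (25.37%);  cumulative: 0.4627, 0.7463, 1


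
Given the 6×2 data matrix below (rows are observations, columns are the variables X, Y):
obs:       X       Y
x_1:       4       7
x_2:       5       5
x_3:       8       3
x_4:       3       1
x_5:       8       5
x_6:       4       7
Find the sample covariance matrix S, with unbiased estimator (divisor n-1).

Step 1 — column means:
  mean(X) = (4 + 5 + 8 + 3 + 8 + 4) / 6 = 32/6 = 5.3333
  mean(Y) = (7 + 5 + 3 + 1 + 5 + 7) / 6 = 28/6 = 4.6667

Step 2 — sample covariance S[i,j] = (1/(n-1)) · Σ_k (x_{k,i} - mean_i) · (x_{k,j} - mean_j), with n-1 = 5.
  S[X,X] = ((-1.3333)·(-1.3333) + (-0.3333)·(-0.3333) + (2.6667)·(2.6667) + (-2.3333)·(-2.3333) + (2.6667)·(2.6667) + (-1.3333)·(-1.3333)) / 5 = 23.3333/5 = 4.6667
  S[X,Y] = ((-1.3333)·(2.3333) + (-0.3333)·(0.3333) + (2.6667)·(-1.6667) + (-2.3333)·(-3.6667) + (2.6667)·(0.3333) + (-1.3333)·(2.3333)) / 5 = -1.3333/5 = -0.2667
  S[Y,Y] = ((2.3333)·(2.3333) + (0.3333)·(0.3333) + (-1.6667)·(-1.6667) + (-3.6667)·(-3.6667) + (0.3333)·(0.3333) + (2.3333)·(2.3333)) / 5 = 27.3333/5 = 5.4667

S is symmetric (S[j,i] = S[i,j]). Assembling:

S = [[4.6667, -0.2667],
 [-0.2667, 5.4667]]


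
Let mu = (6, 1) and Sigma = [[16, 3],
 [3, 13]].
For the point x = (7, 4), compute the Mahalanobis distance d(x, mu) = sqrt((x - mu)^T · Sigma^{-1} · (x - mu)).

Step 1 — centre the observation: (x - mu) = (1, 3).

Step 2 — invert Sigma. det(Sigma) = 16·13 - (3)² = 199.
  Sigma^{-1} = (1/det) · [[d, -b], [-b, a]] = [[0.0653, -0.0151],
 [-0.0151, 0.0804]].

Step 3 — form the quadratic (x - mu)^T · Sigma^{-1} · (x - mu):
  Sigma^{-1} · (x - mu) = (0.0201, 0.2261).
  (x - mu)^T · [Sigma^{-1} · (x - mu)] = (1)·(0.0201) + (3)·(0.2261) = 0.6985.

Step 4 — take square root: d = √(0.6985) ≈ 0.8358.

d(x, mu) = √(0.6985) ≈ 0.8358


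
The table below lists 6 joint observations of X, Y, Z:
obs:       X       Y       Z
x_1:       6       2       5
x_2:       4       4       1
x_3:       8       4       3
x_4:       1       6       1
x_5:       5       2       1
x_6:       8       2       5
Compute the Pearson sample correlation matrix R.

Step 1 — column means:
  mean(X) = (6 + 4 + 8 + 1 + 5 + 8) / 6 = 32/6 = 5.3333
  mean(Y) = (2 + 4 + 4 + 6 + 2 + 2) / 6 = 20/6 = 3.3333
  mean(Z) = (5 + 1 + 3 + 1 + 1 + 5) / 6 = 16/6 = 2.6667

Step 2 — sample variances and covariances s[i,j] = (1/(n-1)) · Σ_k (x_{k,i} - mean_i) · (x_{k,j} - mean_j), with n-1 = 5:
  s[X,X] = ((0.6667)·(0.6667) + (-1.3333)·(-1.3333) + (2.6667)·(2.6667) + (-4.3333)·(-4.3333) + (-0.3333)·(-0.3333) + (2.6667)·(2.6667)) / 5 = 35.3333/5 = 7.0667
  s[X,Y] = ((0.6667)·(-1.3333) + (-1.3333)·(0.6667) + (2.6667)·(0.6667) + (-4.3333)·(2.6667) + (-0.3333)·(-1.3333) + (2.6667)·(-1.3333)) / 5 = -14.6667/5 = -2.9333
  s[X,Z] = ((0.6667)·(2.3333) + (-1.3333)·(-1.6667) + (2.6667)·(0.3333) + (-4.3333)·(-1.6667) + (-0.3333)·(-1.6667) + (2.6667)·(2.3333)) / 5 = 18.6667/5 = 3.7333
  s[Y,Y] = ((-1.3333)·(-1.3333) + (0.6667)·(0.6667) + (0.6667)·(0.6667) + (2.6667)·(2.6667) + (-1.3333)·(-1.3333) + (-1.3333)·(-1.3333)) / 5 = 13.3333/5 = 2.6667
  s[Y,Z] = ((-1.3333)·(2.3333) + (0.6667)·(-1.6667) + (0.6667)·(0.3333) + (2.6667)·(-1.6667) + (-1.3333)·(-1.6667) + (-1.3333)·(2.3333)) / 5 = -9.3333/5 = -1.8667
  s[Z,Z] = ((2.3333)·(2.3333) + (-1.6667)·(-1.6667) + (0.3333)·(0.3333) + (-1.6667)·(-1.6667) + (-1.6667)·(-1.6667) + (2.3333)·(2.3333)) / 5 = 19.3333/5 = 3.8667
  Sample standard deviations s_i = √(s[i,i]):
  s(X) = √(7.0667) = 2.6583
  s(Y) = √(2.6667) = 1.633
  s(Z) = √(3.8667) = 1.9664

Step 3 — r_{ij} = s_{ij} / (s_i · s_j):
  r[X,X] = 1 (diagonal).
  r[X,Y] = -2.9333 / (2.6583 · 1.633) = -2.9333 / 4.341 = -0.6757
  r[X,Z] = 3.7333 / (2.6583 · 1.9664) = 3.7333 / 5.2273 = 0.7142
  r[Y,Y] = 1 (diagonal).
  r[Y,Z] = -1.8667 / (1.633 · 1.9664) = -1.8667 / 3.2111 = -0.5813
  r[Z,Z] = 1 (diagonal).

R is symmetric with unit diagonal. Assembling:

R = [[1, -0.6757, 0.7142],
 [-0.6757, 1, -0.5813],
 [0.7142, -0.5813, 1]]


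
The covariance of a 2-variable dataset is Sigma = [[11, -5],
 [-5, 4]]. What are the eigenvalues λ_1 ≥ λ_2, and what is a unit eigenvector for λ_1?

Step 1 — characteristic polynomial of 2×2 Sigma:
  det(Sigma - λI) = λ² - trace · λ + det = 0.
  trace = 11 + 4 = 15, det = 11·4 - (-5)² = 19.
Step 2 — discriminant:
  Δ = trace² - 4·det = 225 - 76 = 149.
Step 3 — eigenvalues:
  λ = (trace ± √Δ)/2 = (15 ± 12.2066)/2,
  λ_1 = 13.6033,  λ_2 = 1.3967.

Step 4 — unit eigenvector for λ_1: solve (Sigma - λ_1 I)v = 0. First row:
  (11 - 13.6033)·v_x + (-5)·v_y = 0, i.e. (-2.6033)·v_x + (-5)·v_y = 0,
  so v ∝ (b, λ_1 - a) = (-5, 2.6033); multiply by -1 so the first entry is positive: u = (5, -2.6033).
  ||u|| = √((5)² + (-2.6033)²) = √(31.7771) ≈ 5.6371,
  v_1 = u/||u|| ≈ (0.887, -0.4618) (||v_1|| = 1).

λ_1 = 13.6033,  λ_2 = 1.3967;  v_1 ≈ (0.887, -0.4618)


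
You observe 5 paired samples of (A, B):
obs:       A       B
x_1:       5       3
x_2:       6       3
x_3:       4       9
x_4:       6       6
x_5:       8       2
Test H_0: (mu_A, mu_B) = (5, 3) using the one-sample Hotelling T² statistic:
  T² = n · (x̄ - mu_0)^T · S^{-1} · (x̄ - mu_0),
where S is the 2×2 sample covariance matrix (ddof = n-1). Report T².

Step 1 — sample mean vector:
  mean(A) = (5 + 6 + 4 + 6 + 8) / 5 = 29/5 = 5.8
  mean(B) = (3 + 3 + 9 + 6 + 2) / 5 = 23/5 = 4.6
  x̄ = (5.8, 4.6),  deviation x̄ - mu_0 = (5.8, 4.6) - (5, 3) = (0.8, 1.6).

Step 2 — sample covariance matrix, S[i,j] = (1/(n-1)) · Σ_k (x_{k,i} - mean_i) · (x_{k,j} - mean_j), divisor n-1 = 4:
  S[A,A] = ((-0.8)·(-0.8) + (0.2)·(0.2) + (-1.8)·(-1.8) + (0.2)·(0.2) + (2.2)·(2.2)) / 4 = 8.8/4 = 2.2
  S[A,B] = ((-0.8)·(-1.6) + (0.2)·(-1.6) + (-1.8)·(4.4) + (0.2)·(1.4) + (2.2)·(-2.6)) / 4 = -12.4/4 = -3.1
  S[B,B] = ((-1.6)·(-1.6) + (-1.6)·(-1.6) + (4.4)·(4.4) + (1.4)·(1.4) + (-2.6)·(-2.6)) / 4 = 33.2/4 = 8.3
  S = [[2.2, -3.1],
 [-3.1, 8.3]].

Step 3 — invert S. det(S) = 2.2·8.3 - (-3.1)² = 8.65.
  S^{-1} = (1/det) · [[d, -b], [-b, a]] = [[0.9595, 0.3584],
 [0.3584, 0.2543]].

Step 4 — quadratic form (x̄ - mu_0)^T · S^{-1} · (x̄ - mu_0):
  S^{-1} · (x̄ - mu_0) = (1.341, 0.6936),
  (x̄ - mu_0)^T · [...] = (0.8)·(1.341) + (1.6)·(0.6936) = 2.1827.

Step 5 — scale by n: T² = 5 · 2.1827 = 10.9133.

T² ≈ 10.9133


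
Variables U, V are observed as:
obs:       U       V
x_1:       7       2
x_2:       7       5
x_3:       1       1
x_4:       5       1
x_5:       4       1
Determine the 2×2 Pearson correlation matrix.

Step 1 — column means:
  mean(U) = (7 + 7 + 1 + 5 + 4) / 5 = 24/5 = 4.8
  mean(V) = (2 + 5 + 1 + 1 + 1) / 5 = 10/5 = 2

Step 2 — sample variances and covariances s[i,j] = (1/(n-1)) · Σ_k (x_{k,i} - mean_i) · (x_{k,j} - mean_j), with n-1 = 4:
  s[U,U] = ((2.2)·(2.2) + (2.2)·(2.2) + (-3.8)·(-3.8) + (0.2)·(0.2) + (-0.8)·(-0.8)) / 4 = 24.8/4 = 6.2
  s[U,V] = ((2.2)·(0) + (2.2)·(3) + (-3.8)·(-1) + (0.2)·(-1) + (-0.8)·(-1)) / 4 = 11/4 = 2.75
  s[V,V] = ((0)·(0) + (3)·(3) + (-1)·(-1) + (-1)·(-1) + (-1)·(-1)) / 4 = 12/4 = 3
  Sample standard deviations s_i = √(s[i,i]):
  s(U) = √(6.2) = 2.49
  s(V) = √(3) = 1.7321

Step 3 — r_{ij} = s_{ij} / (s_i · s_j):
  r[U,U] = 1 (diagonal).
  r[U,V] = 2.75 / (2.49 · 1.7321) = 2.75 / 4.3128 = 0.6376
  r[V,V] = 1 (diagonal).

R is symmetric with unit diagonal. Assembling:

R = [[1, 0.6376],
 [0.6376, 1]]


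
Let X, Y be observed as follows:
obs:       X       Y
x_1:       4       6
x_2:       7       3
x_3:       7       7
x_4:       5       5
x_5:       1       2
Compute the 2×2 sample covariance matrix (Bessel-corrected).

Step 1 — column means:
  mean(X) = (4 + 7 + 7 + 5 + 1) / 5 = 24/5 = 4.8
  mean(Y) = (6 + 3 + 7 + 5 + 2) / 5 = 23/5 = 4.6

Step 2 — sample covariance S[i,j] = (1/(n-1)) · Σ_k (x_{k,i} - mean_i) · (x_{k,j} - mean_j), with n-1 = 4.
  S[X,X] = ((-0.8)·(-0.8) + (2.2)·(2.2) + (2.2)·(2.2) + (0.2)·(0.2) + (-3.8)·(-3.8)) / 4 = 24.8/4 = 6.2
  S[X,Y] = ((-0.8)·(1.4) + (2.2)·(-1.6) + (2.2)·(2.4) + (0.2)·(0.4) + (-3.8)·(-2.6)) / 4 = 10.6/4 = 2.65
  S[Y,Y] = ((1.4)·(1.4) + (-1.6)·(-1.6) + (2.4)·(2.4) + (0.4)·(0.4) + (-2.6)·(-2.6)) / 4 = 17.2/4 = 4.3

S is symmetric (S[j,i] = S[i,j]). Assembling:

S = [[6.2, 2.65],
 [2.65, 4.3]]


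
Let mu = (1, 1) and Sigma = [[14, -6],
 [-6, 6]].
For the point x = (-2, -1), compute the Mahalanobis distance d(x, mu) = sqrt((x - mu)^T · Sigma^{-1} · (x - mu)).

Step 1 — centre the observation: (x - mu) = (-3, -2).

Step 2 — invert Sigma. det(Sigma) = 14·6 - (-6)² = 48.
  Sigma^{-1} = (1/det) · [[d, -b], [-b, a]] = [[0.125, 0.125],
 [0.125, 0.2917]].

Step 3 — form the quadratic (x - mu)^T · Sigma^{-1} · (x - mu):
  Sigma^{-1} · (x - mu) = (-0.625, -0.9583).
  (x - mu)^T · [Sigma^{-1} · (x - mu)] = (-3)·(-0.625) + (-2)·(-0.9583) = 3.7917.

Step 4 — take square root: d = √(3.7917) ≈ 1.9472.

d(x, mu) = √(3.7917) ≈ 1.9472


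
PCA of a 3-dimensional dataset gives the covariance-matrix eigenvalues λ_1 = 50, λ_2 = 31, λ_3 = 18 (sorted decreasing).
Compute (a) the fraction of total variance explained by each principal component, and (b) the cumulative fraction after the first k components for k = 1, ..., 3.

Step 1 — total variance = trace(Sigma) = Σ λ_i = 50 + 31 + 18 = 99.

Step 2 — fraction explained by component i = λ_i / Σ λ:
  PC1: 50/99 = 0.5051
  PC2: 31/99 = 0.3131
  PC3: 18/99 = 0.1818

Step 3 — cumulative fraction after k components = (λ_1 + ... + λ_k) / Σ λ:
  k = 1: 50/99 = 0.5051
  k = 2: (50 + 31)/99 = 81/99 = 0.8182
  k = 3: (50 + 31 + 18)/99 = 99/99 = 1

Summary (fraction, with percent):

explained: PC1 0.5051 (50.51%), PC2 0.3131 (31.31%), PC3 0.1818 (18.18%);  cumulative: 0.5051, 0.8182, 1


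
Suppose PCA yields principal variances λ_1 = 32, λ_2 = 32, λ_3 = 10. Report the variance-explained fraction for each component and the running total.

Step 1 — total variance = trace(Sigma) = Σ λ_i = 32 + 32 + 10 = 74.

Step 2 — fraction explained by component i = λ_i / Σ λ:
  PC1: 32/74 = 0.4324
  PC2: 32/74 = 0.4324
  PC3: 10/74 = 0.1351

Step 3 — cumulative fraction after k components = (λ_1 + ... + λ_k) / Σ λ:
  k = 1: 32/74 = 0.4324
  k = 2: (32 + 32)/74 = 64/74 = 0.8649
  k = 3: (32 + 32 + 10)/74 = 74/74 = 1

Summary (fraction, with percent):

explained: PC1 0.4324 (43.24%), PC2 0.4324 (43.24%), PC3 0.1351 (13.51%);  cumulative: 0.4324, 0.8649, 1


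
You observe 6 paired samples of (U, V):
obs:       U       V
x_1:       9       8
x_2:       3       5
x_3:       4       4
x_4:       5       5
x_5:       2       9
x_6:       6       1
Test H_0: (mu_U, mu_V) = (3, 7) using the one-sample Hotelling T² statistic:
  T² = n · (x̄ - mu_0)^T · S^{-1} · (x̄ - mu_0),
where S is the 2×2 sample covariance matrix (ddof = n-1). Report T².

Step 1 — sample mean vector:
  mean(U) = (9 + 3 + 4 + 5 + 2 + 6) / 6 = 29/6 = 4.8333
  mean(V) = (8 + 5 + 4 + 5 + 9 + 1) / 6 = 32/6 = 5.3333
  x̄ = (4.8333, 5.3333),  deviation x̄ - mu_0 = (4.8333, 5.3333) - (3, 7) = (1.8333, -1.6667).

Step 2 — sample covariance matrix, S[i,j] = (1/(n-1)) · Σ_k (x_{k,i} - mean_i) · (x_{k,j} - mean_j), divisor n-1 = 5:
  S[U,U] = ((4.1667)·(4.1667) + (-1.8333)·(-1.8333) + (-0.8333)·(-0.8333) + (0.1667)·(0.1667) + (-2.8333)·(-2.8333) + (1.1667)·(1.1667)) / 5 = 30.8333/5 = 6.1667
  S[U,V] = ((4.1667)·(2.6667) + (-1.8333)·(-0.3333) + (-0.8333)·(-1.3333) + (0.1667)·(-0.3333) + (-2.8333)·(3.6667) + (1.1667)·(-4.3333)) / 5 = -2.6667/5 = -0.5333
  S[V,V] = ((2.6667)·(2.6667) + (-0.3333)·(-0.3333) + (-1.3333)·(-1.3333) + (-0.3333)·(-0.3333) + (3.6667)·(3.6667) + (-4.3333)·(-4.3333)) / 5 = 41.3333/5 = 8.2667
  S = [[6.1667, -0.5333],
 [-0.5333, 8.2667]].

Step 3 — invert S. det(S) = 6.1667·8.2667 - (-0.5333)² = 50.6933.
  S^{-1} = (1/det) · [[d, -b], [-b, a]] = [[0.1631, 0.0105],
 [0.0105, 0.1216]].

Step 4 — quadratic form (x̄ - mu_0)^T · S^{-1} · (x̄ - mu_0):
  S^{-1} · (x̄ - mu_0) = (0.2814, -0.1835),
  (x̄ - mu_0)^T · [...] = (1.8333)·(0.2814) + (-1.6667)·(-0.1835) = 0.8217.

Step 5 — scale by n: T² = 6 · 0.8217 = 4.9303.

T² ≈ 4.9303


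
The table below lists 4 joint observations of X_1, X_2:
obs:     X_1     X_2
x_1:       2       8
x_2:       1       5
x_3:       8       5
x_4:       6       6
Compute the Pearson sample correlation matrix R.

Step 1 — column means:
  mean(X_1) = (2 + 1 + 8 + 6) / 4 = 17/4 = 4.25
  mean(X_2) = (8 + 5 + 5 + 6) / 4 = 24/4 = 6

Step 2 — sample variances and covariances s[i,j] = (1/(n-1)) · Σ_k (x_{k,i} - mean_i) · (x_{k,j} - mean_j), with n-1 = 3:
  s[X_1,X_1] = ((-2.25)·(-2.25) + (-3.25)·(-3.25) + (3.75)·(3.75) + (1.75)·(1.75)) / 3 = 32.75/3 = 10.9167
  s[X_1,X_2] = ((-2.25)·(2) + (-3.25)·(-1) + (3.75)·(-1) + (1.75)·(0)) / 3 = -5/3 = -1.6667
  s[X_2,X_2] = ((2)·(2) + (-1)·(-1) + (-1)·(-1) + (0)·(0)) / 3 = 6/3 = 2
  Sample standard deviations s_i = √(s[i,i]):
  s(X_1) = √(10.9167) = 3.304
  s(X_2) = √(2) = 1.4142

Step 3 — r_{ij} = s_{ij} / (s_i · s_j):
  r[X_1,X_1] = 1 (diagonal).
  r[X_1,X_2] = -1.6667 / (3.304 · 1.4142) = -1.6667 / 4.6726 = -0.3567
  r[X_2,X_2] = 1 (diagonal).

R is symmetric with unit diagonal. Assembling:

R = [[1, -0.3567],
 [-0.3567, 1]]


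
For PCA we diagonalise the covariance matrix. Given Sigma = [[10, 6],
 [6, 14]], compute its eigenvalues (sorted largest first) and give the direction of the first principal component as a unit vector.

Step 1 — characteristic polynomial of 2×2 Sigma:
  det(Sigma - λI) = λ² - trace · λ + det = 0.
  trace = 10 + 14 = 24, det = 10·14 - (6)² = 104.
Step 2 — discriminant:
  Δ = trace² - 4·det = 576 - 416 = 160.
Step 3 — eigenvalues:
  λ = (trace ± √Δ)/2 = (24 ± 12.6491)/2,
  λ_1 = 18.3246,  λ_2 = 5.6754.

Step 4 — unit eigenvector for λ_1: solve (Sigma - λ_1 I)v = 0. First row:
  (10 - 18.3246)·v_x + (6)·v_y = 0, i.e. (-8.3246)·v_x + (6)·v_y = 0,
  so v ∝ (b, λ_1 - a) = (6, 8.3246) = u.
  ||u|| = √((6)² + (8.3246)²) = √(105.2982) ≈ 10.2615,
  v_1 = u/||u|| ≈ (0.5847, 0.8112) (||v_1|| = 1).

λ_1 = 18.3246,  λ_2 = 5.6754;  v_1 ≈ (0.5847, 0.8112)


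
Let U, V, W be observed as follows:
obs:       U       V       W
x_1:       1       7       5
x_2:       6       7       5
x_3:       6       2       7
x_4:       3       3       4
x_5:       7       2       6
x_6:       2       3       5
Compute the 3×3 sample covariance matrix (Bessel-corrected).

Step 1 — column means:
  mean(U) = (1 + 6 + 6 + 3 + 7 + 2) / 6 = 25/6 = 4.1667
  mean(V) = (7 + 7 + 2 + 3 + 2 + 3) / 6 = 24/6 = 4
  mean(W) = (5 + 5 + 7 + 4 + 6 + 5) / 6 = 32/6 = 5.3333

Step 2 — sample covariance S[i,j] = (1/(n-1)) · Σ_k (x_{k,i} - mean_i) · (x_{k,j} - mean_j), with n-1 = 5.
  S[U,U] = ((-3.1667)·(-3.1667) + (1.8333)·(1.8333) + (1.8333)·(1.8333) + (-1.1667)·(-1.1667) + (2.8333)·(2.8333) + (-2.1667)·(-2.1667)) / 5 = 30.8333/5 = 6.1667
  S[U,V] = ((-3.1667)·(3) + (1.8333)·(3) + (1.8333)·(-2) + (-1.1667)·(-1) + (2.8333)·(-2) + (-2.1667)·(-1)) / 5 = -10/5 = -2
  S[U,W] = ((-3.1667)·(-0.3333) + (1.8333)·(-0.3333) + (1.8333)·(1.6667) + (-1.1667)·(-1.3333) + (2.8333)·(0.6667) + (-2.1667)·(-0.3333)) / 5 = 7.6667/5 = 1.5333
  S[V,V] = ((3)·(3) + (3)·(3) + (-2)·(-2) + (-1)·(-1) + (-2)·(-2) + (-1)·(-1)) / 5 = 28/5 = 5.6
  S[V,W] = ((3)·(-0.3333) + (3)·(-0.3333) + (-2)·(1.6667) + (-1)·(-1.3333) + (-2)·(0.6667) + (-1)·(-0.3333)) / 5 = -5/5 = -1
  S[W,W] = ((-0.3333)·(-0.3333) + (-0.3333)·(-0.3333) + (1.6667)·(1.6667) + (-1.3333)·(-1.3333) + (0.6667)·(0.6667) + (-0.3333)·(-0.3333)) / 5 = 5.3333/5 = 1.0667

S is symmetric (S[j,i] = S[i,j]). Assembling:

S = [[6.1667, -2, 1.5333],
 [-2, 5.6, -1],
 [1.5333, -1, 1.0667]]


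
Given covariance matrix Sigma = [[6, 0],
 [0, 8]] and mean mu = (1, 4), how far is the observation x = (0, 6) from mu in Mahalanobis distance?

Step 1 — centre the observation: (x - mu) = (-1, 2).

Step 2 — invert Sigma. det(Sigma) = 6·8 - (0)² = 48.
  Sigma^{-1} = (1/det) · [[d, -b], [-b, a]] = [[0.1667, 0],
 [0, 0.125]].

Step 3 — form the quadratic (x - mu)^T · Sigma^{-1} · (x - mu):
  Sigma^{-1} · (x - mu) = (-0.1667, 0.25).
  (x - mu)^T · [Sigma^{-1} · (x - mu)] = (-1)·(-0.1667) + (2)·(0.25) = 0.6667.

Step 4 — take square root: d = √(0.6667) ≈ 0.8165.

d(x, mu) = √(0.6667) ≈ 0.8165
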